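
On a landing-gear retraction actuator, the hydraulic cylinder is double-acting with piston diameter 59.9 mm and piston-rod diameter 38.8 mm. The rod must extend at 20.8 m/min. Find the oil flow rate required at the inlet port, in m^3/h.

Q ≈ 3.52 m^3/h

Cap-side area A_cap = π/4 × (59.9 mm)² = 2818 mm^2
Q = A × v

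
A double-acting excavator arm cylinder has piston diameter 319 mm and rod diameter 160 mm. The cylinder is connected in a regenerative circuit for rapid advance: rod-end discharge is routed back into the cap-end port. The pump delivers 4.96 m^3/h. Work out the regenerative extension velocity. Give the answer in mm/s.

In regeneration the rod-end outflow joins the pump flow into the cap end, so the net volume the pump must supply per unit advance equals the rod cross-section area.
Rod cross-section A_rod = π/4 × (160 mm)² = 20110 mm^2
v = Q_pump / A_rod

v ≈ 68.5 mm/s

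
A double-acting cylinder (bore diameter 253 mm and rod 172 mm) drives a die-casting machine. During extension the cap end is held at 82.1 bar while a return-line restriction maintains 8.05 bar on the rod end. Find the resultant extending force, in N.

Cap-side area A_cap = π/4 × (253 mm)² = 50270 mm^2
Rod-side annular area A_ann = π/4 × (253² − 172²) = 27040 mm^2
Net thrust = P_cap·A_cap − P_rod·A_ann = 4.127e5 N − 21770 N

F ≈ 3.91e5 N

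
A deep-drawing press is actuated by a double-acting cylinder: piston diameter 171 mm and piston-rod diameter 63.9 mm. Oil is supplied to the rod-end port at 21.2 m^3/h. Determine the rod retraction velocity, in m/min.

Rod-side annular area A_ann = π/4 × (171² − 63.9²) = 19760 mm^2
Flow into the rod-end port fills the annular volume.
v = Q / A

v ≈ 17.9 m/min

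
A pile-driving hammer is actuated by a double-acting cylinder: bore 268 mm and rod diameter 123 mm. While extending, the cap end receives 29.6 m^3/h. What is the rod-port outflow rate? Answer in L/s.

Cap-side area A_cap = π/4 × (268 mm)² = 56410 mm^2
Rod-side annular area A_ann = π/4 × (268² − 123²) = 44530 mm^2
Piston speed v = Q_in/A_cap; rod-end outflow Q_out = v × A_ann = Q_in × A_ann/A_cap.

Q_out ≈ 6.49 L/s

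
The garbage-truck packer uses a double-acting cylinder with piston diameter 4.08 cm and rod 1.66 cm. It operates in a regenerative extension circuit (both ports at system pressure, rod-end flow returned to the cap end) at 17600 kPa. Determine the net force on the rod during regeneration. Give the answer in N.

With equal pressure on both faces, forces on the annular region cancel; the net push is pressure × rod cross-section.
Rod cross-section A_rod = π/4 × (1.66 cm)² = 2.164 cm^2
F = P × A_rod

F ≈ 3810 N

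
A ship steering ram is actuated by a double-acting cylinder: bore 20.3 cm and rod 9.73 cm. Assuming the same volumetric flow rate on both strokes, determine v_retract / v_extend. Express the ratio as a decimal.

Cap-side area A_cap = π/4 × (20.3 cm)² = 323.7 cm^2
Rod-side annular area A_ann = π/4 × (20.3² − 9.73²) = 249.3 cm^2
For equal Q, v ∝ 1/A, so v_ret/v_ext = A_cap/A_ann.

v_ret/v_ext ≈ 1.30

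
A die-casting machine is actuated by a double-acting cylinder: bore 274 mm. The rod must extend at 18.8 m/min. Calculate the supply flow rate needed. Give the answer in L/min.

Cap-side area A_cap = π/4 × (274 mm)² = 58960 mm^2
Q = A × v

Q ≈ 1110 L/min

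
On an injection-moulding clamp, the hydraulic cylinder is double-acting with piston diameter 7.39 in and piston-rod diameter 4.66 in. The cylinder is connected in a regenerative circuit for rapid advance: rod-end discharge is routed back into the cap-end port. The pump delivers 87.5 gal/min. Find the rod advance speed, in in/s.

In regeneration the rod-end outflow joins the pump flow into the cap end, so the net volume the pump must supply per unit advance equals the rod cross-section area.
Rod cross-section A_rod = π/4 × (4.66 in)² = 17.06 in^2
v = Q_pump / A_rod

v ≈ 19.8 in/s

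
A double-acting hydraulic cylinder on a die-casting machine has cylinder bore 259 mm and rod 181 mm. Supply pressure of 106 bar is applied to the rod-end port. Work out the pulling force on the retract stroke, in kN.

Rod-side annular area A_ann = π/4 × (259² − 181²) = 26950 mm^2
On retraction the pressure acts on the annular area (bore minus rod).
F = P × A_ann

F ≈ 286 kN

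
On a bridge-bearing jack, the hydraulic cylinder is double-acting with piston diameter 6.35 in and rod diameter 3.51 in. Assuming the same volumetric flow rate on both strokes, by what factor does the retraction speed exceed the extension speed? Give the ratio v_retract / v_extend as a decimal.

Cap-side area A_cap = π/4 × (6.35 in)² = 31.67 in^2
Rod-side annular area A_ann = π/4 × (6.35² − 3.51²) = 21.99 in^2
For equal Q, v ∝ 1/A, so v_ret/v_ext = A_cap/A_ann.

v_ret/v_ext ≈ 1.44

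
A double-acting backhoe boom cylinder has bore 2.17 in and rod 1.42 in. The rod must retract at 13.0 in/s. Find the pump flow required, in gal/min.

Rod-side annular area A_ann = π/4 × (2.17² − 1.42²) = 2.115 in^2
Q = A × v

Q ≈ 7.14 gal/min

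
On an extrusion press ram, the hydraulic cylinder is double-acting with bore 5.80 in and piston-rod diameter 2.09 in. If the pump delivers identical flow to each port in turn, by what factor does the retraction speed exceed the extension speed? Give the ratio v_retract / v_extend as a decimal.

Cap-side area A_cap = π/4 × (5.80 in)² = 26.42 in^2
Rod-side annular area A_ann = π/4 × (5.80² − 2.09²) = 22.99 in^2
For equal Q, v ∝ 1/A, so v_ret/v_ext = A_cap/A_ann.

v_ret/v_ext ≈ 1.15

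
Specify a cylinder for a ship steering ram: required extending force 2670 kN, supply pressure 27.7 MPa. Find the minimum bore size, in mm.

D ≈ 350 mm

Extension force acts on the full piston face: F = P × (π/4)D².
D = √(4F / (πP)) = √(4 × 2670 kN / (π × 27.7 MPa))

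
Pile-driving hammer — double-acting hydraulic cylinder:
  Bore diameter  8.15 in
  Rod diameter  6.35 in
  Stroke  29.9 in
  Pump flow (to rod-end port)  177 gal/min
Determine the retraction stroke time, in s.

t ≈ 0.899 s

Rod-side annular area A_ann = π/4 × (8.15² − 6.35²) = 20.50 in^2
Swept volume V = A × L; t = V / Q = A·L / Q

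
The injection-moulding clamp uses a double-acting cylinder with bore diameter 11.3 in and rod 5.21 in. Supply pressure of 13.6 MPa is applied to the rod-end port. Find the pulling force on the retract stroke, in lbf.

Rod-side annular area A_ann = π/4 × (11.3² − 5.21²) = 78.97 in^2
On retraction the pressure acts on the annular area (bore minus rod).
F = P × A_ann

F ≈ 1.56e5 lbf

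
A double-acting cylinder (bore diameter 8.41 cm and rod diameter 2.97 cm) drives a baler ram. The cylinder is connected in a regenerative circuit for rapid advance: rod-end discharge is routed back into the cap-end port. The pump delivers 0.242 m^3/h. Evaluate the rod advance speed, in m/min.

In regeneration the rod-end outflow joins the pump flow into the cap end, so the net volume the pump must supply per unit advance equals the rod cross-section area.
Rod cross-section A_rod = π/4 × (2.97 cm)² = 6.928 cm^2
v = Q_pump / A_rod

v ≈ 5.82 m/min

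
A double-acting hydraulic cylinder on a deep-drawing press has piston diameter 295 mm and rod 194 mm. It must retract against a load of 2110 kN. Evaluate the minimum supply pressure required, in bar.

P ≈ 544 bar

Rod-side annular area A_ann = π/4 × (295² − 194²) = 38790 mm^2
Retraction: pressure acts on the annular area.
P = F / A = 2110 kN / A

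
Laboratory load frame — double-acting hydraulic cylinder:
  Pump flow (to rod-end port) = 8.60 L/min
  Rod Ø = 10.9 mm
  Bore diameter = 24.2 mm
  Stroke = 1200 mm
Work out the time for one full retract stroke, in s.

t ≈ 3.07 s

Rod-side annular area A_ann = π/4 × (24.2² − 10.9²) = 366.6 mm^2
Swept volume V = A × L; t = V / Q = A·L / Q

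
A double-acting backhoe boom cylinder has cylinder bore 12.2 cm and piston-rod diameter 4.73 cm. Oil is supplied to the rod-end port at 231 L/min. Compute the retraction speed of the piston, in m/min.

v ≈ 23.3 m/min

Rod-side annular area A_ann = π/4 × (12.2² − 4.73²) = 99.33 cm^2
Flow into the rod-end port fills the annular volume.
v = Q / A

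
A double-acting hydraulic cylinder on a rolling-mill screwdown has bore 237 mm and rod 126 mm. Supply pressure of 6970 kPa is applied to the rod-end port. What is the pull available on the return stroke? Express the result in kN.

Rod-side annular area A_ann = π/4 × (237² − 126²) = 31650 mm^2
On retraction the pressure acts on the annular area (bore minus rod).
F = P × A_ann

F ≈ 221 kN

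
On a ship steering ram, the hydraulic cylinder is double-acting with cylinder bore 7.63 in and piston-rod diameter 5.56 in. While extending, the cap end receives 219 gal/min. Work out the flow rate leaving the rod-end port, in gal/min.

Q_out ≈ 103 gal/min

Cap-side area A_cap = π/4 × (7.63 in)² = 45.72 in^2
Rod-side annular area A_ann = π/4 × (7.63² − 5.56²) = 21.44 in^2
Piston speed v = Q_in/A_cap; rod-end outflow Q_out = v × A_ann = Q_in × A_ann/A_cap.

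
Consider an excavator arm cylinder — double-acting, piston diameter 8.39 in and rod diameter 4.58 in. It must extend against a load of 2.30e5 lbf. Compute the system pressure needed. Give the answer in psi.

P ≈ 4160 psi

Cap-side area A_cap = π/4 × (8.39 in)² = 55.29 in^2
P = F / A = 2.30e5 lbf / A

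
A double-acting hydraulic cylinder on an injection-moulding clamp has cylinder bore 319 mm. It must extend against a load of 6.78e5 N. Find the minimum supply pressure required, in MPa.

Cap-side area A_cap = π/4 × (319 mm)² = 79920 mm^2
P = F / A = 6.78e5 N / A

P ≈ 8.48 MPa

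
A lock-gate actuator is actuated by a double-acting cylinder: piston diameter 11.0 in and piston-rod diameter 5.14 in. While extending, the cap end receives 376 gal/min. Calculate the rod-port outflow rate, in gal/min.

Q_out ≈ 294 gal/min

Cap-side area A_cap = π/4 × (11.0 in)² = 95.03 in^2
Rod-side annular area A_ann = π/4 × (11.0² − 5.14²) = 74.28 in^2
Piston speed v = Q_in/A_cap; rod-end outflow Q_out = v × A_ann = Q_in × A_ann/A_cap.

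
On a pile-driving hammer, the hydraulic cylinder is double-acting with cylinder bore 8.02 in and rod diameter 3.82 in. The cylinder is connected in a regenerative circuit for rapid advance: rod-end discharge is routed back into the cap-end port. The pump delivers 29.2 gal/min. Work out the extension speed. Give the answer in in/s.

v ≈ 9.81 in/s

In regeneration the rod-end outflow joins the pump flow into the cap end, so the net volume the pump must supply per unit advance equals the rod cross-section area.
Rod cross-section A_rod = π/4 × (3.82 in)² = 11.46 in^2
v = Q_pump / A_rod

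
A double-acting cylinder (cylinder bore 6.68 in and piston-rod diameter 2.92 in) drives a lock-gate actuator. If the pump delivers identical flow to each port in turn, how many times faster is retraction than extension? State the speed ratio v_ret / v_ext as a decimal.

Cap-side area A_cap = π/4 × (6.68 in)² = 35.05 in^2
Rod-side annular area A_ann = π/4 × (6.68² − 2.92²) = 28.35 in^2
For equal Q, v ∝ 1/A, so v_ret/v_ext = A_cap/A_ann.

v_ret/v_ext ≈ 1.24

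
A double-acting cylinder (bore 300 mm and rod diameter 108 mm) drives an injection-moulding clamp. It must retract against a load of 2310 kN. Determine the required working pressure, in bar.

Rod-side annular area A_ann = π/4 × (300² − 108²) = 61520 mm^2
Retraction: pressure acts on the annular area.
P = F / A = 2310 kN / A

P ≈ 375 bar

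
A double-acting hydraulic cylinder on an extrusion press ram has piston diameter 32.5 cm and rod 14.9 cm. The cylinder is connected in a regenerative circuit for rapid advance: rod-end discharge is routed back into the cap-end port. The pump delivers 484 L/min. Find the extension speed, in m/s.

In regeneration the rod-end outflow joins the pump flow into the cap end, so the net volume the pump must supply per unit advance equals the rod cross-section area.
Rod cross-section A_rod = π/4 × (14.9 cm)² = 174.4 cm^2
v = Q_pump / A_rod

v ≈ 0.463 m/s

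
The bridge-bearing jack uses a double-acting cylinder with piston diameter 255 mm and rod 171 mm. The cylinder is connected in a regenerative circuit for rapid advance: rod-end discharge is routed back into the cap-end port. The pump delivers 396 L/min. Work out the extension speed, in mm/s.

v ≈ 287 mm/s

In regeneration the rod-end outflow joins the pump flow into the cap end, so the net volume the pump must supply per unit advance equals the rod cross-section area.
Rod cross-section A_rod = π/4 × (171 mm)² = 22970 mm^2
v = Q_pump / A_rod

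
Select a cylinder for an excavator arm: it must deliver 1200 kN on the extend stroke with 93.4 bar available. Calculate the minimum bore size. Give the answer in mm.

Extension force acts on the full piston face: F = P × (π/4)D².
D = √(4F / (πP)) = √(4 × 1200 kN / (π × 93.4 bar))

D ≈ 404 mm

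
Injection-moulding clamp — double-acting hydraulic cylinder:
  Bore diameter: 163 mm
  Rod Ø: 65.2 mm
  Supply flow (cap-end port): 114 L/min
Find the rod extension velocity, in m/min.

Cap-side area A_cap = π/4 × (163 mm)² = 20870 mm^2
v = Q / A

v ≈ 5.46 m/min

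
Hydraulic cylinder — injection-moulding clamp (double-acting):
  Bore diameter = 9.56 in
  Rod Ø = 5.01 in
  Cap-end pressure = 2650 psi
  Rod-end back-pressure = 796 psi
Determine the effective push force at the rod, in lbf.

F ≈ 1.49e5 lbf

Cap-side area A_cap = π/4 × (9.56 in)² = 71.78 in^2
Rod-side annular area A_ann = π/4 × (9.56² − 5.01²) = 52.07 in^2
Net thrust = P_cap·A_cap − P_rod·A_ann = 1.902e5 lbf − 41450 lbf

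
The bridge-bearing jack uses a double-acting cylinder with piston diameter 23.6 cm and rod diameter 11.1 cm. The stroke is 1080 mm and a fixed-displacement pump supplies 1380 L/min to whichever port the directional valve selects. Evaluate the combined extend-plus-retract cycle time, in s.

t ≈ 3.65 s

Cap-side area A_cap = π/4 × (23.6 cm)² = 437.4 cm^2
Rod-side annular area A_ann = π/4 × (23.6² − 11.1²) = 340.7 cm^2
t_ext = A_cap·L/Q = 2.054 s
t_ret = A_ann·L/Q = 1.600 s
t_cycle = t_ext + t_ret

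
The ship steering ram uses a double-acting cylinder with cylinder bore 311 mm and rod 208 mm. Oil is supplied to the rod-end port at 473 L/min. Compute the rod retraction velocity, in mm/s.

v ≈ 188 mm/s

Rod-side annular area A_ann = π/4 × (311² − 208²) = 41990 mm^2
Flow into the rod-end port fills the annular volume.
v = Q / A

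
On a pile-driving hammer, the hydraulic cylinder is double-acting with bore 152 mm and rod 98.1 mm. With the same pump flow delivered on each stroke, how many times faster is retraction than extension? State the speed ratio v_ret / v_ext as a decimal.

v_ret/v_ext ≈ 1.71

Cap-side area A_cap = π/4 × (152 mm)² = 18150 mm^2
Rod-side annular area A_ann = π/4 × (152² − 98.1²) = 10590 mm^2
For equal Q, v ∝ 1/A, so v_ret/v_ext = A_cap/A_ann.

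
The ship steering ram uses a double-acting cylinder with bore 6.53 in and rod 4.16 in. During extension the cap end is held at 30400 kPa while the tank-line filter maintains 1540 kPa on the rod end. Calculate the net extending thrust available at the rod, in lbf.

Cap-side area A_cap = π/4 × (6.53 in)² = 33.49 in^2
Rod-side annular area A_ann = π/4 × (6.53² − 4.16²) = 19.90 in^2
Net thrust = P_cap·A_cap − P_rod·A_ann = 1.477e5 lbf − 4444 lbf

F ≈ 1.43e5 lbf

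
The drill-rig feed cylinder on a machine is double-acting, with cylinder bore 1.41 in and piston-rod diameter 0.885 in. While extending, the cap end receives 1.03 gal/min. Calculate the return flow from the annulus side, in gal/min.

Q_out ≈ 0.624 gal/min

Cap-side area A_cap = π/4 × (1.41 in)² = 1.561 in^2
Rod-side annular area A_ann = π/4 × (1.41² − 0.885²) = 0.9463 in^2
Piston speed v = Q_in/A_cap; rod-end outflow Q_out = v × A_ann = Q_in × A_ann/A_cap.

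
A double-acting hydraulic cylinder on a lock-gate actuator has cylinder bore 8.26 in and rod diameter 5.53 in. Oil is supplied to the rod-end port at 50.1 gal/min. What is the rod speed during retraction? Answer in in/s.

Rod-side annular area A_ann = π/4 × (8.26² − 5.53²) = 29.57 in^2
Flow into the rod-end port fills the annular volume.
v = Q / A

v ≈ 6.52 in/s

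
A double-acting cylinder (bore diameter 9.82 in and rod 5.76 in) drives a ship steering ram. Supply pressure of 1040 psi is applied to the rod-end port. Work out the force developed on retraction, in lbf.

F ≈ 51700 lbf

Rod-side annular area A_ann = π/4 × (9.82² − 5.76²) = 49.68 in^2
On retraction the pressure acts on the annular area (bore minus rod).
F = P × A_ann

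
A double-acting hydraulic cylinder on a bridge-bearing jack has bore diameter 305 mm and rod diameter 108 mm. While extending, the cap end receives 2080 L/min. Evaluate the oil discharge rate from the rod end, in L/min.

Q_out ≈ 1820 L/min

Cap-side area A_cap = π/4 × (305 mm)² = 73060 mm^2
Rod-side annular area A_ann = π/4 × (305² − 108²) = 63900 mm^2
Piston speed v = Q_in/A_cap; rod-end outflow Q_out = v × A_ann = Q_in × A_ann/A_cap.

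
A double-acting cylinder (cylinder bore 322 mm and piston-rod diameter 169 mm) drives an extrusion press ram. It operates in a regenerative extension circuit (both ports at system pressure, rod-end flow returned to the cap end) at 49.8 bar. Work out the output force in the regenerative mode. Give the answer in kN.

With equal pressure on both faces, forces on the annular region cancel; the net push is pressure × rod cross-section.
Rod cross-section A_rod = π/4 × (169 mm)² = 22430 mm^2
F = P × A_rod

F ≈ 112 kN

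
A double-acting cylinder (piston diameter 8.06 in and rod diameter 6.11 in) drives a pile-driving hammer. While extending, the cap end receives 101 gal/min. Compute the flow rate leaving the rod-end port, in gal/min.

Cap-side area A_cap = π/4 × (8.06 in)² = 51.02 in^2
Rod-side annular area A_ann = π/4 × (8.06² − 6.11²) = 21.70 in^2
Piston speed v = Q_in/A_cap; rod-end outflow Q_out = v × A_ann = Q_in × A_ann/A_cap.

Q_out ≈ 43.0 gal/min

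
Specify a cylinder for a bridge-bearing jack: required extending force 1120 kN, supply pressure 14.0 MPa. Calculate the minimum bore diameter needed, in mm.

Extension force acts on the full piston face: F = P × (π/4)D².
D = √(4F / (πP)) = √(4 × 1120 kN / (π × 14.0 MPa))

D ≈ 319 mm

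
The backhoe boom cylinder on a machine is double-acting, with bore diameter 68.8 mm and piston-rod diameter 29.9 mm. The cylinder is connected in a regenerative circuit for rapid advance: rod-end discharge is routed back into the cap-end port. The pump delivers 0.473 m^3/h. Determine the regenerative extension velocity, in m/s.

In regeneration the rod-end outflow joins the pump flow into the cap end, so the net volume the pump must supply per unit advance equals the rod cross-section area.
Rod cross-section A_rod = π/4 × (29.9 mm)² = 702.2 mm^2
v = Q_pump / A_rod

v ≈ 0.187 m/s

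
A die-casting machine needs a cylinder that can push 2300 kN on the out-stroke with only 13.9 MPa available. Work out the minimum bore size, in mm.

Extension force acts on the full piston face: F = P × (π/4)D².
D = √(4F / (πP)) = √(4 × 2300 kN / (π × 13.9 MPa))

D ≈ 459 mm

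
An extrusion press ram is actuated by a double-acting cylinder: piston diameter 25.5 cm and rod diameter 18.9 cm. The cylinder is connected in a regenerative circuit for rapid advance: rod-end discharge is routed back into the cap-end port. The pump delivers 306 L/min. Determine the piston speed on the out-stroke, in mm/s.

v ≈ 182 mm/s

In regeneration the rod-end outflow joins the pump flow into the cap end, so the net volume the pump must supply per unit advance equals the rod cross-section area.
Rod cross-section A_rod = π/4 × (18.9 cm)² = 280.6 cm^2
v = Q_pump / A_rod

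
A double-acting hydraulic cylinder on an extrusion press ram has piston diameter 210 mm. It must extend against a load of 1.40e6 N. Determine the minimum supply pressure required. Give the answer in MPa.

Cap-side area A_cap = π/4 × (210 mm)² = 34640 mm^2
P = F / A = 1.40e6 N / A

P ≈ 40.4 MPa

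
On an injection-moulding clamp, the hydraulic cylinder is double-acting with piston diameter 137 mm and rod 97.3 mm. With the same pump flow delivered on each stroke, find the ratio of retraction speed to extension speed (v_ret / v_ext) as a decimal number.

v_ret/v_ext ≈ 2.02

Cap-side area A_cap = π/4 × (137 mm)² = 14740 mm^2
Rod-side annular area A_ann = π/4 × (137² − 97.3²) = 7306 mm^2
For equal Q, v ∝ 1/A, so v_ret/v_ext = A_cap/A_ann.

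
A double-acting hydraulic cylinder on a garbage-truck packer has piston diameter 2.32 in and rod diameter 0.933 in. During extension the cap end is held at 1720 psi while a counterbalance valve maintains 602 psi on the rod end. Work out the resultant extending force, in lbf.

F ≈ 5140 lbf

Cap-side area A_cap = π/4 × (2.32 in)² = 4.227 in^2
Rod-side annular area A_ann = π/4 × (2.32² − 0.933²) = 3.544 in^2
Net thrust = P_cap·A_cap − P_rod·A_ann = 7271 lbf − 2133 lbf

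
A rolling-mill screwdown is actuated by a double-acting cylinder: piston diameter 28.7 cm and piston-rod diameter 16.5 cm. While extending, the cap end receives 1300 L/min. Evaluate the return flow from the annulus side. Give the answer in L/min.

Q_out ≈ 870 L/min

Cap-side area A_cap = π/4 × (28.7 cm)² = 646.9 cm^2
Rod-side annular area A_ann = π/4 × (28.7² − 16.5²) = 433.1 cm^2
Piston speed v = Q_in/A_cap; rod-end outflow Q_out = v × A_ann = Q_in × A_ann/A_cap.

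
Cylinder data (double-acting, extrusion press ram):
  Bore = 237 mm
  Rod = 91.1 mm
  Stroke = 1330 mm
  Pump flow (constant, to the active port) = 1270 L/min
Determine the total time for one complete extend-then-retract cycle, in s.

t ≈ 5.13 s

Cap-side area A_cap = π/4 × (237 mm)² = 44120 mm^2
Rod-side annular area A_ann = π/4 × (237² − 91.1²) = 37600 mm^2
t_ext = A_cap·L/Q = 2.772 s
t_ret = A_ann·L/Q = 2.362 s
t_cycle = t_ext + t_ret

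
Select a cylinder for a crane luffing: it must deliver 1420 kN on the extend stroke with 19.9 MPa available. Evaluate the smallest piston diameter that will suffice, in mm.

D ≈ 301 mm

Extension force acts on the full piston face: F = P × (π/4)D².
D = √(4F / (πP)) = √(4 × 1420 kN / (π × 19.9 MPa))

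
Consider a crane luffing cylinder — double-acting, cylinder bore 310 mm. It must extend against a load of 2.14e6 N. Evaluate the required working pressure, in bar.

Cap-side area A_cap = π/4 × (310 mm)² = 75480 mm^2
P = F / A = 2.14e6 N / A

P ≈ 284 bar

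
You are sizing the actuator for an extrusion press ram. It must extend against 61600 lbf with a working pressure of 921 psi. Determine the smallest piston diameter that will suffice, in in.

Extension force acts on the full piston face: F = P × (π/4)D².
D = √(4F / (πP)) = √(4 × 61600 lbf / (π × 921 psi))

D ≈ 9.23 in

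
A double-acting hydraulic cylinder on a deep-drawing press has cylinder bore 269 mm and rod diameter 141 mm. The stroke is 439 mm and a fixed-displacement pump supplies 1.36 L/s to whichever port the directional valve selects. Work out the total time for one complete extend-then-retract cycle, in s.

t ≈ 31.6 s

Cap-side area A_cap = π/4 × (269 mm)² = 56830 mm^2
Rod-side annular area A_ann = π/4 × (269² − 141²) = 41220 mm^2
t_ext = A_cap·L/Q = 18.35 s
t_ret = A_ann·L/Q = 13.30 s
t_cycle = t_ext + t_ret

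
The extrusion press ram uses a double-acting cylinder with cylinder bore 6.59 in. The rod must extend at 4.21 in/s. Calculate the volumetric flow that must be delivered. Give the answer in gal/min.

Cap-side area A_cap = π/4 × (6.59 in)² = 34.11 in^2
Q = A × v

Q ≈ 37.3 gal/min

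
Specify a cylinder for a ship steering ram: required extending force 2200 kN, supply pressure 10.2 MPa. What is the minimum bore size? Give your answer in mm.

D ≈ 524 mm

Extension force acts on the full piston face: F = P × (π/4)D².
D = √(4F / (πP)) = √(4 × 2200 kN / (π × 10.2 MPa))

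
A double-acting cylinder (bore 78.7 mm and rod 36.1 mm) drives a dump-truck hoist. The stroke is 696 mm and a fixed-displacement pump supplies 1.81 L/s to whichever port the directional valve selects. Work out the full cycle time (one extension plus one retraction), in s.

t ≈ 3.35 s

Cap-side area A_cap = π/4 × (78.7 mm)² = 4865 mm^2
Rod-side annular area A_ann = π/4 × (78.7² − 36.1²) = 3841 mm^2
t_ext = A_cap·L/Q = 1.871 s
t_ret = A_ann·L/Q = 1.477 s
t_cycle = t_ext + t_ret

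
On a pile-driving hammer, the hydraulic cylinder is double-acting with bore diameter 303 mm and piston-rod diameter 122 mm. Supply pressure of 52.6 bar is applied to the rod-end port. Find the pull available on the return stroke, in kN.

F ≈ 318 kN

Rod-side annular area A_ann = π/4 × (303² − 122²) = 60420 mm^2
On retraction the pressure acts on the annular area (bore minus rod).
F = P × A_ann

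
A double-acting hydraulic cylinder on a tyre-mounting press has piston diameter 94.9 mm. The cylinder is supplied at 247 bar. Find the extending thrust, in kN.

Cap-side area A_cap = π/4 × (94.9 mm)² = 7073 mm^2
F = P × A_cap = 247 bar × A_cap

F ≈ 175 kN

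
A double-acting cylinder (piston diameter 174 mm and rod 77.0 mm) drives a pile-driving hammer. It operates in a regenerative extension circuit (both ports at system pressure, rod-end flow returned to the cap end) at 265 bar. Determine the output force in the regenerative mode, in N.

With equal pressure on both faces, forces on the annular region cancel; the net push is pressure × rod cross-section.
Rod cross-section A_rod = π/4 × (77.0 mm)² = 4657 mm^2
F = P × A_rod

F ≈ 1.23e5 N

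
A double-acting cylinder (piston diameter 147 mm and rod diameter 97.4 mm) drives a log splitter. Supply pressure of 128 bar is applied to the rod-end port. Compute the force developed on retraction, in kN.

F ≈ 122 kN

Rod-side annular area A_ann = π/4 × (147² − 97.4²) = 9521 mm^2
On retraction the pressure acts on the annular area (bore minus rod).
F = P × A_ann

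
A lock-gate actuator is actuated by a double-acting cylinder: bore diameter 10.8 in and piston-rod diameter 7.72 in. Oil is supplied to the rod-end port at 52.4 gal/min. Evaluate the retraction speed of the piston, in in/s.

Rod-side annular area A_ann = π/4 × (10.8² − 7.72²) = 44.80 in^2
Flow into the rod-end port fills the annular volume.
v = Q / A

v ≈ 4.50 in/s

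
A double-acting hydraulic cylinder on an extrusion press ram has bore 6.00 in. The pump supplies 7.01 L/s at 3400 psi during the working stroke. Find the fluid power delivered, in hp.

W ≈ 220 hp

Hydraulic power = P × Q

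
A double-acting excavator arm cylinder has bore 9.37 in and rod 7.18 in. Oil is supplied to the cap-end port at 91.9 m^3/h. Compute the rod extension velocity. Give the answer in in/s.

v ≈ 22.6 in/s

Cap-side area A_cap = π/4 × (9.37 in)² = 68.96 in^2
v = Q / A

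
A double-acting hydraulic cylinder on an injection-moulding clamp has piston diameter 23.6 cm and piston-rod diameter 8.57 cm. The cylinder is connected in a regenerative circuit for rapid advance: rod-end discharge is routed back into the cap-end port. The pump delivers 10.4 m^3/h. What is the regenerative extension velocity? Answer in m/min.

v ≈ 30.0 m/min

In regeneration the rod-end outflow joins the pump flow into the cap end, so the net volume the pump must supply per unit advance equals the rod cross-section area.
Rod cross-section A_rod = π/4 × (8.57 cm)² = 57.68 cm^2
v = Q_pump / A_rod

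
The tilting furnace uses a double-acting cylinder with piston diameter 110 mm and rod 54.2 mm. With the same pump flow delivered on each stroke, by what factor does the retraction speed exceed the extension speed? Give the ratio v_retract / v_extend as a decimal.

v_ret/v_ext ≈ 1.32

Cap-side area A_cap = π/4 × (110 mm)² = 9503 mm^2
Rod-side annular area A_ann = π/4 × (110² − 54.2²) = 7196 mm^2
For equal Q, v ∝ 1/A, so v_ret/v_ext = A_cap/A_ann.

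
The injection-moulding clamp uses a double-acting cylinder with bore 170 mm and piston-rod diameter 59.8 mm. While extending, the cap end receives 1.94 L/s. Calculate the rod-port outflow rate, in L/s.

Cap-side area A_cap = π/4 × (170 mm)² = 22700 mm^2
Rod-side annular area A_ann = π/4 × (170² − 59.8²) = 19890 mm^2
Piston speed v = Q_in/A_cap; rod-end outflow Q_out = v × A_ann = Q_in × A_ann/A_cap.

Q_out ≈ 1.70 L/s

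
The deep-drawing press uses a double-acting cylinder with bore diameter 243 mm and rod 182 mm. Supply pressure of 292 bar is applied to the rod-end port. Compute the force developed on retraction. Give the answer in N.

Rod-side annular area A_ann = π/4 × (243² − 182²) = 20360 mm^2
On retraction the pressure acts on the annular area (bore minus rod).
F = P × A_ann

F ≈ 5.95e5 N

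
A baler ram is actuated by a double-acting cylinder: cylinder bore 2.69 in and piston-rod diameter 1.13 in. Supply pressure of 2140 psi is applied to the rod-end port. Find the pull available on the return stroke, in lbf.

F ≈ 10000 lbf

Rod-side annular area A_ann = π/4 × (2.69² − 1.13²) = 4.680 in^2
On retraction the pressure acts on the annular area (bore minus rod).
F = P × A_ann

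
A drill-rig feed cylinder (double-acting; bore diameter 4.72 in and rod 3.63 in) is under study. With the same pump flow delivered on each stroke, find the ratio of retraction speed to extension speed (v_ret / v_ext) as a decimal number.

v_ret/v_ext ≈ 2.45

Cap-side area A_cap = π/4 × (4.72 in)² = 17.50 in^2
Rod-side annular area A_ann = π/4 × (4.72² − 3.63²) = 7.148 in^2
For equal Q, v ∝ 1/A, so v_ret/v_ext = A_cap/A_ann.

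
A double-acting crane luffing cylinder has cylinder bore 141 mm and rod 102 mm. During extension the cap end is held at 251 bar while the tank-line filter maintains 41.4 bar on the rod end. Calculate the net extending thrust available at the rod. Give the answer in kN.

Cap-side area A_cap = π/4 × (141 mm)² = 15610 mm^2
Rod-side annular area A_ann = π/4 × (141² − 102²) = 7443 mm^2
Net thrust = P_cap·A_cap − P_rod·A_ann = 391.9 kN − 30.81 kN

F ≈ 361 kN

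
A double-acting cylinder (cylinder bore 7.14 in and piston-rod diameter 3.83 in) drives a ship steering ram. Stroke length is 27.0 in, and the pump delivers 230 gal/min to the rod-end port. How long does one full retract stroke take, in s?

t ≈ 0.870 s

Rod-side annular area A_ann = π/4 × (7.14² − 3.83²) = 28.52 in^2
Swept volume V = A × L; t = V / Q = A·L / Q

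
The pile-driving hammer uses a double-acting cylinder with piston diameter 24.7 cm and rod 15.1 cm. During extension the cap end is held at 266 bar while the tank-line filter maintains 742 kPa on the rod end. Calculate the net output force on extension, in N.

Cap-side area A_cap = π/4 × (24.7 cm)² = 479.2 cm^2
Rod-side annular area A_ann = π/4 × (24.7² − 15.1²) = 300.1 cm^2
Net thrust = P_cap·A_cap − P_rod·A_ann = 1.275e6 N − 22270 N

F ≈ 1.25e6 N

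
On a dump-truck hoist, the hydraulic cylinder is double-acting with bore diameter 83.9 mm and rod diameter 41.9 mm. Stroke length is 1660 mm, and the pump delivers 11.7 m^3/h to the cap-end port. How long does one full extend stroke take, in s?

t ≈ 2.82 s

Cap-side area A_cap = π/4 × (83.9 mm)² = 5529 mm^2
Swept volume V = A × L; t = V / Q = A·L / Q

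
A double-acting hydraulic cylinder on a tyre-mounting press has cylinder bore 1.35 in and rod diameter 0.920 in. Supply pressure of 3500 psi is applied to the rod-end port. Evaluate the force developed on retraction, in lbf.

Rod-side annular area A_ann = π/4 × (1.35² − 0.920²) = 0.7666 in^2
On retraction the pressure acts on the annular area (bore minus rod).
F = P × A_ann

F ≈ 2680 lbf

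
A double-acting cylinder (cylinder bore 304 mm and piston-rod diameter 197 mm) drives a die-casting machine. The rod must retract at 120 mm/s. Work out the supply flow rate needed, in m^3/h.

Rod-side annular area A_ann = π/4 × (304² − 197²) = 42100 mm^2
Q = A × v

Q ≈ 18.2 m^3/h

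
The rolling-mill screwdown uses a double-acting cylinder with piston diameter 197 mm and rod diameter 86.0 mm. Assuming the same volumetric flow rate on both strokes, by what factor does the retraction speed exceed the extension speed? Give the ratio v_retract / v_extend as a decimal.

v_ret/v_ext ≈ 1.24

Cap-side area A_cap = π/4 × (197 mm)² = 30480 mm^2
Rod-side annular area A_ann = π/4 × (197² − 86.0²) = 24670 mm^2
For equal Q, v ∝ 1/A, so v_ret/v_ext = A_cap/A_ann.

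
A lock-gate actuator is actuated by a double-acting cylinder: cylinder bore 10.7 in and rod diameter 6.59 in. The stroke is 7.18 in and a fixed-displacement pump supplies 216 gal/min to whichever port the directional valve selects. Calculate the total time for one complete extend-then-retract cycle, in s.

t ≈ 1.26 s

Cap-side area A_cap = π/4 × (10.7 in)² = 89.92 in^2
Rod-side annular area A_ann = π/4 × (10.7² − 6.59²) = 55.81 in^2
t_ext = A_cap·L/Q = 0.7764 s
t_ret = A_ann·L/Q = 0.4819 s
t_cycle = t_ext + t_ret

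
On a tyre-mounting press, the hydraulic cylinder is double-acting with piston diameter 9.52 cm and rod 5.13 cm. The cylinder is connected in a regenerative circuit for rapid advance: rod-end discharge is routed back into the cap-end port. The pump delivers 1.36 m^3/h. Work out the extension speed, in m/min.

v ≈ 11.0 m/min

In regeneration the rod-end outflow joins the pump flow into the cap end, so the net volume the pump must supply per unit advance equals the rod cross-section area.
Rod cross-section A_rod = π/4 × (5.13 cm)² = 20.67 cm^2
v = Q_pump / A_rod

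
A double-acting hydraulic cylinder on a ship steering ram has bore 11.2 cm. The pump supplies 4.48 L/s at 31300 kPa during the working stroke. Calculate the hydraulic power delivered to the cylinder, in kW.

Hydraulic power = P × Q

W ≈ 140 kW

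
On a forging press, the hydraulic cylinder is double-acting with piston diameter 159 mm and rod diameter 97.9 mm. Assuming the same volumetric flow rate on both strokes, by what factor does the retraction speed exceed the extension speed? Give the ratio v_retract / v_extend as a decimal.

v_ret/v_ext ≈ 1.61

Cap-side area A_cap = π/4 × (159 mm)² = 19860 mm^2
Rod-side annular area A_ann = π/4 × (159² − 97.9²) = 12330 mm^2
For equal Q, v ∝ 1/A, so v_ret/v_ext = A_cap/A_ann.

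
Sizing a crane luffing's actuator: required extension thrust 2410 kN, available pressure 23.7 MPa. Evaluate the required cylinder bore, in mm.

D ≈ 360 mm

Extension force acts on the full piston face: F = P × (π/4)D².
D = √(4F / (πP)) = √(4 × 2410 kN / (π × 23.7 MPa))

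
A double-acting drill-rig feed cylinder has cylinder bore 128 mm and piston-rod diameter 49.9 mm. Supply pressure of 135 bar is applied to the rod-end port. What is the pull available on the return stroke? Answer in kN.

Rod-side annular area A_ann = π/4 × (128² − 49.9²) = 10910 mm^2
On retraction the pressure acts on the annular area (bore minus rod).
F = P × A_ann

F ≈ 147 kN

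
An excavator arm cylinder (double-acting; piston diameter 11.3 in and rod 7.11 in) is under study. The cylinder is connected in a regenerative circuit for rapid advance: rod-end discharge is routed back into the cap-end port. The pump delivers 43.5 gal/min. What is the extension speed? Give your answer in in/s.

v ≈ 4.22 in/s

In regeneration the rod-end outflow joins the pump flow into the cap end, so the net volume the pump must supply per unit advance equals the rod cross-section area.
Rod cross-section A_rod = π/4 × (7.11 in)² = 39.70 in^2
v = Q_pump / A_rod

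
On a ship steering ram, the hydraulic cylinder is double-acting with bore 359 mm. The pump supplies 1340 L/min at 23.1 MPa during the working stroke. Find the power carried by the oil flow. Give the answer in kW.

W ≈ 516 kW

Hydraulic power = P × Q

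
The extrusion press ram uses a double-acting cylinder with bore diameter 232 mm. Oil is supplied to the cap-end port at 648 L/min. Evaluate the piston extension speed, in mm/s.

v ≈ 255 mm/s

Cap-side area A_cap = π/4 × (232 mm)² = 42270 mm^2
v = Q / A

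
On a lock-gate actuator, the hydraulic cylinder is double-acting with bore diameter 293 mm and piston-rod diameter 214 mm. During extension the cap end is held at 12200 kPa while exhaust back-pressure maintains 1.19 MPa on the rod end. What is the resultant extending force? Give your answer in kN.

F ≈ 785 kN

Cap-side area A_cap = π/4 × (293 mm)² = 67430 mm^2
Rod-side annular area A_ann = π/4 × (293² − 214²) = 31460 mm^2
Net thrust = P_cap·A_cap − P_rod·A_ann = 822.6 kN − 37.43 kN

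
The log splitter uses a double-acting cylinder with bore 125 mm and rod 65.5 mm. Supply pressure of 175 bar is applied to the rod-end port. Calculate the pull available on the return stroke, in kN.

Rod-side annular area A_ann = π/4 × (125² − 65.5²) = 8902 mm^2
On retraction the pressure acts on the annular area (bore minus rod).
F = P × A_ann

F ≈ 156 kN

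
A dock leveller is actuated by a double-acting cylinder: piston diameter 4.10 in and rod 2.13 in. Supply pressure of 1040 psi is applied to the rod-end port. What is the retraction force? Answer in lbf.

F ≈ 10000 lbf

Rod-side annular area A_ann = π/4 × (4.10² − 2.13²) = 9.639 in^2
On retraction the pressure acts on the annular area (bore minus rod).
F = P × A_ann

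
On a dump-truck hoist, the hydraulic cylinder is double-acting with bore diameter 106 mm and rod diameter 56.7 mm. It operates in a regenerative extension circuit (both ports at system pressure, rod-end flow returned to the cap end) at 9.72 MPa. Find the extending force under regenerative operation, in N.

With equal pressure on both faces, forces on the annular region cancel; the net push is pressure × rod cross-section.
Rod cross-section A_rod = π/4 × (56.7 mm)² = 2525 mm^2
F = P × A_rod

F ≈ 24500 N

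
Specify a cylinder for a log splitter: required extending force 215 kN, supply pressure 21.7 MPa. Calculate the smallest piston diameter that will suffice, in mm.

D ≈ 112 mm

Extension force acts on the full piston face: F = P × (π/4)D².
D = √(4F / (πP)) = √(4 × 215 kN / (π × 21.7 MPa))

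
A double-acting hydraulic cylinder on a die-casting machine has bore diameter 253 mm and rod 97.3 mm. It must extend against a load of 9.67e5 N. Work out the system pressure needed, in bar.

Cap-side area A_cap = π/4 × (253 mm)² = 50270 mm^2
P = F / A = 9.67e5 N / A

P ≈ 192 bar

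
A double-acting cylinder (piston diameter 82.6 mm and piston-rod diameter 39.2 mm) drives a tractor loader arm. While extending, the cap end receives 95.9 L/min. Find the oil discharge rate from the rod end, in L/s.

Cap-side area A_cap = π/4 × (82.6 mm)² = 5359 mm^2
Rod-side annular area A_ann = π/4 × (82.6² − 39.2²) = 4152 mm^2
Piston speed v = Q_in/A_cap; rod-end outflow Q_out = v × A_ann = Q_in × A_ann/A_cap.

Q_out ≈ 1.24 L/s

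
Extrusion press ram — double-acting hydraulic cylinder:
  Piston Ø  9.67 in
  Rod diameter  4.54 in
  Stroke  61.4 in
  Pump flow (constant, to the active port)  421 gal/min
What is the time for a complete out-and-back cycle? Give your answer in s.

Cap-side area A_cap = π/4 × (9.67 in)² = 73.44 in^2
Rod-side annular area A_ann = π/4 × (9.67² − 4.54²) = 57.25 in^2
t_ext = A_cap·L/Q = 2.782 s
t_ret = A_ann·L/Q = 2.169 s
t_cycle = t_ext + t_ret

t ≈ 4.95 s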